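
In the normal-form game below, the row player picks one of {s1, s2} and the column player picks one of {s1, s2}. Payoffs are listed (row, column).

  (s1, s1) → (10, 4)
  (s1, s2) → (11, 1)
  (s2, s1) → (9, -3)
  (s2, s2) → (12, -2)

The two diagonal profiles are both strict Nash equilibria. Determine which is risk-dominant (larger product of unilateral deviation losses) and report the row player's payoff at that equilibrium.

At both s1: the row player loses 10 − 9 = 1 by deviating; the column player loses 4 − 1 = 3. Product = 1·3 = 3.
At both s2: the row player loses 12 − 11 = 1 by deviating; the column player loses -2 − (-3) = 1. Product = 1·1 = 1.
3 > 1, so both s1 is risk-dominant. The row player's payoff there is 10.

10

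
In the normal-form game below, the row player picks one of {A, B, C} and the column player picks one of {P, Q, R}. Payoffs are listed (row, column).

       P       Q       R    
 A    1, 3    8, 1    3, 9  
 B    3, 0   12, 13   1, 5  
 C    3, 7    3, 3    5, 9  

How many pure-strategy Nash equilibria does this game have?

2

(B, Q): the row player gets 12 (best alternative 8); the column player gets 13 (best alternative 5). Neither deviates — NE.
(C, R): the row player gets 5 (best alternative 3); the column player gets 9 (best alternative 7). Neither deviates — NE.
(A, P) is not a NE: the row player would switch to B (3 > 1).
No other cell survives both best-response checks, so there are 2 pure NE.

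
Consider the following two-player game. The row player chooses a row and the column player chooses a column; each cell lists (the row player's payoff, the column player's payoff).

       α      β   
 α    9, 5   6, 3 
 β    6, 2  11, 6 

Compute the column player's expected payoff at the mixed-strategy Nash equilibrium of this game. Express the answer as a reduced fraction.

The row player mixes with probability p on α, chosen so the column player is indifferent: 5p + 2(1−p) = 3p + 6(1−p) gives p = 2/3.
The column player's expected payoff is 5·2/3 + 2·1/3 = 4.

4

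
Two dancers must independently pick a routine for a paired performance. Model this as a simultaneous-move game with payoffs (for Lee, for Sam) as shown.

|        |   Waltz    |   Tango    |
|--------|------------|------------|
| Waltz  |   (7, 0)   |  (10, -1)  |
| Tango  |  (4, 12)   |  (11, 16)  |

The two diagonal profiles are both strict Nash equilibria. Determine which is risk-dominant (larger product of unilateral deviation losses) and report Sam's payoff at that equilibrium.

16

At both Waltz: Lee loses 7 − 4 = 3 by deviating; Sam loses 0 − (-1) = 1. Product = 3·1 = 3.
At both Tango: Lee loses 11 − 10 = 1 by deviating; Sam loses 16 − 12 = 4. Product = 1·4 = 4.
4 > 3, so both Tango is risk-dominant. Sam's payoff there is 16.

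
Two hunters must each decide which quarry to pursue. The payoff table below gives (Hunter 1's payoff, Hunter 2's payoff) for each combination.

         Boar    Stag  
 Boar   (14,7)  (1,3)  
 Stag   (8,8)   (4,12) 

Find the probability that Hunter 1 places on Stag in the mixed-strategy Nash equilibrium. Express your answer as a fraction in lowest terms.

Hunter 1's mix p on Boar must make Hunter 2 indifferent between Boar and Stag.
Hunter 2's payoff from Boar: 7p + 8(1−p). From Stag: 3p + 12(1−p).
Set equal: 4p = 4(1−p) → p = 4/8 = 1/2.
Probability on Stag is 1 − 1/2 = 1/2.

1/2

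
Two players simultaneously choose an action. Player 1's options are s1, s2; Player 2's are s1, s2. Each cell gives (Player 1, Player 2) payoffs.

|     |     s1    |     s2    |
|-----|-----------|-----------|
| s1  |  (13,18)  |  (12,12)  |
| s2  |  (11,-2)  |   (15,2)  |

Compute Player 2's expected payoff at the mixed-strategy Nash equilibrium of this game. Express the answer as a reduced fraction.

6

Player 1 mixes with probability p on s1, chosen so Player 2 is indifferent: 18p + (-2)(1−p) = 12p + 2(1−p) gives p = 2/5.
Player 2's expected payoff is 18·2/5 + (-2)·3/5 = 6.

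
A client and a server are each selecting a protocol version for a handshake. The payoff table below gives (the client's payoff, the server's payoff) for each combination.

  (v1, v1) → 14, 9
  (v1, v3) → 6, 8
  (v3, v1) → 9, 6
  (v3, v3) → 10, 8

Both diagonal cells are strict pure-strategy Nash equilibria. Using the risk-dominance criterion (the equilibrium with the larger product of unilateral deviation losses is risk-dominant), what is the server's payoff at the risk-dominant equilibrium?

At both v1: the client loses 14 − 9 = 5 by deviating; the server loses 9 − 8 = 1. Product = 5·1 = 5.
At both v3: the client loses 10 − 6 = 4 by deviating; the server loses 8 − 6 = 2. Product = 4·2 = 8.
8 > 5, so both v3 is risk-dominant. The server's payoff there is 8.

8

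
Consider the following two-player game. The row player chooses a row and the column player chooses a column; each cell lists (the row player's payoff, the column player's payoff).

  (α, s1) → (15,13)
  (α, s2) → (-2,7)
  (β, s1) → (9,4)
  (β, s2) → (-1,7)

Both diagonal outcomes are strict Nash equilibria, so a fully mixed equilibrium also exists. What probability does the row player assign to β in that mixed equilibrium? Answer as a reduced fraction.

2/3

The row player's mix p on α must make the column player indifferent between s1 and s2.
The column player's payoff from s1: 13p + 4(1−p). From s2: 7p + 7(1−p).
Set equal: 6p = 3(1−p) → p = 3/9 = 1/3.
Probability on β is 1 − 1/3 = 2/3.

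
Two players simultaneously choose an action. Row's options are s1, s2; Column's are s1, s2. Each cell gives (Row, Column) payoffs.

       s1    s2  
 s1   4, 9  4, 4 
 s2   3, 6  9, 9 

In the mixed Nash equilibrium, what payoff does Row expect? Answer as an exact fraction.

4

Column mixes with probability q on s1, chosen so Row is indifferent: 4q + 4(1−q) = 3q + 9(1−q) gives q = 5/6.
Row's expected payoff (from either row, since indifferent) is 4·5/6 + 4·1/6 = 4.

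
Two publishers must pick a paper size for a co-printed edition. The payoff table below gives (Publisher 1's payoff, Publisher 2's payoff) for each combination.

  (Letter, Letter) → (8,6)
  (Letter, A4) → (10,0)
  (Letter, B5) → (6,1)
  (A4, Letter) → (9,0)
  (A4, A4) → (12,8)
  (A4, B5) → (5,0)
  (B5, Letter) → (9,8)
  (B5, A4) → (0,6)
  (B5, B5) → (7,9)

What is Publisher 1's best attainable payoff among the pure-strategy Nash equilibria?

Both A4 is a pure NE (Publisher 1: 12 ≥ 10; Publisher 2: 8 ≥ 0). Publisher 1 gets 12.
Both B5 is a pure NE (Publisher 1: 7 ≥ 6; Publisher 2: 9 ≥ 8). Publisher 1 gets 7.
Every other cell has a profitable deviation for at least one player. Highest of {12, 7} is 12.

12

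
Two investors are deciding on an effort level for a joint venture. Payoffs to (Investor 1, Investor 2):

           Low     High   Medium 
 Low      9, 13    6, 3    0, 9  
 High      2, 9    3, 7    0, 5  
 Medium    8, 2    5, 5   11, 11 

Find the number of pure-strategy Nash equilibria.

Both Low: Investor 1 gets 9 (best alternative 8); Investor 2 gets 13 (best alternative 9). Neither deviates — NE.
Both Medium: Investor 1 gets 11 (best alternative 0); Investor 2 gets 11 (best alternative 5). Neither deviates — NE.
Both High is not a NE: Investor 1 would switch to Low (6 > 3).
No other cell survives both best-response checks, so there are 2 pure NE.

2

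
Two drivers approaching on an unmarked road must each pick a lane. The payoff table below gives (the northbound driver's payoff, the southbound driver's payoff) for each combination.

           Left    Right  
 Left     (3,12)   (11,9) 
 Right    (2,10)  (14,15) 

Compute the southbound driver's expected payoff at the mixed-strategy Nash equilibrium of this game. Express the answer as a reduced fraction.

The northbound driver mixes with probability p on Left, chosen so the southbound driver is indifferent: 12p + 10(1−p) = 9p + 15(1−p) gives p = 5/8.
The southbound driver's expected payoff is 12·5/8 + 10·3/8 = 45/4.

45/4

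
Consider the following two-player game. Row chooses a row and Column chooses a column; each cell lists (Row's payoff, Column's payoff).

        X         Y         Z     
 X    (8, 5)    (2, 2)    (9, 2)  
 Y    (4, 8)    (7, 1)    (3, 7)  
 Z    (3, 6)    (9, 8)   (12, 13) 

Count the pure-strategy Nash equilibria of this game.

Both X: Row gets 8 (best alternative 4); Column gets 5 (best alternative 2). Neither deviates — NE.
Both Z: Row gets 12 (best alternative 9); Column gets 13 (best alternative 8). Neither deviates — NE.
Both Y is not a NE: Row would switch to Z (9 > 7).
No other cell survives both best-response checks, so there are 2 pure NE.

2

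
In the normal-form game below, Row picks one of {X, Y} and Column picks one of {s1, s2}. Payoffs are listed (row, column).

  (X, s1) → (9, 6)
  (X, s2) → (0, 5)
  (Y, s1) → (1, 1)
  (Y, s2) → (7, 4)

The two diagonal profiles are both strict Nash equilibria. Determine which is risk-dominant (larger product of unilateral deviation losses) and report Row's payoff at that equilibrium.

7

At (X, s1): Row loses 9 − 1 = 8 by deviating; Column loses 6 − 5 = 1. Product = 8·1 = 8.
At (Y, s2): Row loses 7 − 0 = 7 by deviating; Column loses 4 − 1 = 3. Product = 7·3 = 21.
21 > 8, so (Y, s2) is risk-dominant. Row's payoff there is 7.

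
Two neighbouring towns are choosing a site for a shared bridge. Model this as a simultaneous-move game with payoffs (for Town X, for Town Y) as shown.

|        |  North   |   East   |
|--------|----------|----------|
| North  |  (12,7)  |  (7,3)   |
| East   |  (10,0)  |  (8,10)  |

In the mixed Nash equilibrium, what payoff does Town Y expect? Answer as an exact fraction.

Town X mixes with probability p on North, chosen so Town Y is indifferent: 7p + 0(1−p) = 3p + 10(1−p) gives p = 5/7.
Town Y's expected payoff is 7·5/7 + 0·2/7 = 5.

5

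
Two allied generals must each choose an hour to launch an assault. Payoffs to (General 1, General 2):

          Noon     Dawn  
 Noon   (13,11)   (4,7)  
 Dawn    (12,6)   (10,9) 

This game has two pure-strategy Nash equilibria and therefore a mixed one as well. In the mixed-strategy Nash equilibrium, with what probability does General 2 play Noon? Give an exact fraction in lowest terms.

General 2's mix q on Noon must make General 1 indifferent between Noon and Dawn.
General 1's payoff from Noon: 13q + 4(1−q). From Dawn: 12q + 10(1−q).
Set equal: 1q = 6(1−q) → q = 6/7.

6/7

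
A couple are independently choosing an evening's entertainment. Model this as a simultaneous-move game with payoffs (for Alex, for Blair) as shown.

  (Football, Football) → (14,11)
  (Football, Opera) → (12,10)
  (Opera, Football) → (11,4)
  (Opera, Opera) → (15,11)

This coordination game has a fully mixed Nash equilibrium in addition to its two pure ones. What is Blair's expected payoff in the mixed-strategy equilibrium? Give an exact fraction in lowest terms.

81/8

Alex mixes with probability p on Football, chosen so Blair is indifferent: 11p + 4(1−p) = 10p + 11(1−p) gives p = 7/8.
Blair's expected payoff is 11·7/8 + 4·1/8 = 81/8.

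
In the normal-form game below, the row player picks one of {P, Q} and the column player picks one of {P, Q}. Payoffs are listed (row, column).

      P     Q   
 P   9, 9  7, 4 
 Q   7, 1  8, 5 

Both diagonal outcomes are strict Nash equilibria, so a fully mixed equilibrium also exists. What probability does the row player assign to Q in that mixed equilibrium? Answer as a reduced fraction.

The row player's mix p on P must make the column player indifferent between P and Q.
The column player's payoff from P: 9p + 1(1−p). From Q: 4p + 5(1−p).
Set equal: 5p = 4(1−p) → p = 4/9.
Probability on Q is 1 − 4/9 = 5/9.

5/9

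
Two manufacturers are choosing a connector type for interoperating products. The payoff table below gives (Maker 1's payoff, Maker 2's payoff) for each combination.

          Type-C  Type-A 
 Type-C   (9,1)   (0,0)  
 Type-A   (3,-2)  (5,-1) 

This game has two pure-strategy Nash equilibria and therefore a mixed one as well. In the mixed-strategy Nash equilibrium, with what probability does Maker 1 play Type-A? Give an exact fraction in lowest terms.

Maker 1's mix p on Type-C must make Maker 2 indifferent between Type-C and Type-A.
Maker 2's payoff from Type-C: 1p + (-2)(1−p). From Type-A: 0p + (-1)(1−p).
Set equal: 1p = 1(1−p) → p = 1/2.
Probability on Type-A is 1 − 1/2 = 1/2.

1/2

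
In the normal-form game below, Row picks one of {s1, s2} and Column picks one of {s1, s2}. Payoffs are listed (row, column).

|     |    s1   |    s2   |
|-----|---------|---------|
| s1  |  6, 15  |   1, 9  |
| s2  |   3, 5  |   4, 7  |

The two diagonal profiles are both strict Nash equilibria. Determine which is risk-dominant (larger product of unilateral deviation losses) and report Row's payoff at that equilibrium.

6

At both s1: Row loses 6 − 3 = 3 by deviating; Column loses 15 − 9 = 6. Product = 3·6 = 18.
At both s2: Row loses 4 − 1 = 3 by deviating; Column loses 7 − 5 = 2. Product = 3·2 = 6.
18 > 6, so both s1 is risk-dominant. Row's payoff there is 6.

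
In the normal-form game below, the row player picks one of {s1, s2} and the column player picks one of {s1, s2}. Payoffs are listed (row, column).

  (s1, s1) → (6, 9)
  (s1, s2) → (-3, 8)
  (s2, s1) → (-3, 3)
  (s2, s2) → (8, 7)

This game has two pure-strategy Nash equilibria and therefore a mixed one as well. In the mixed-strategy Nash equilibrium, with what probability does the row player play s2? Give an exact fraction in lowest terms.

The row player's mix p on s1 must make the column player indifferent between s1 and s2.
The column player's payoff from s1: 9p + 3(1−p). From s2: 8p + 7(1−p).
Set equal: 1p = 4(1−p) → p = 4/5.
Probability on s2 is 1 − 4/5 = 1/5.

1/5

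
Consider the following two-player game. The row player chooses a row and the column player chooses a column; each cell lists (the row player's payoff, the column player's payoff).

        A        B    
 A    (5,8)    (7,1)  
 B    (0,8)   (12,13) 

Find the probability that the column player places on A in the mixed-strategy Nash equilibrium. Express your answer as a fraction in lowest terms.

1/2

The column player's mix q on A must make the row player indifferent between A and B.
The row player's payoff from A: 5q + 7(1−q). From B: 0q + 12(1−q).
Set equal: 5q = 5(1−q) → q = 5/10 = 1/2.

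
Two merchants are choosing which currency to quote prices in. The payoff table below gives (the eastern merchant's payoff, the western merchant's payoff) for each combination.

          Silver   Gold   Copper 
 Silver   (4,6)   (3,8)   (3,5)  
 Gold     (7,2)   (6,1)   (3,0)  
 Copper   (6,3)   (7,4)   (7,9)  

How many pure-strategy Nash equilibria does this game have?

2

(Gold, Silver): the eastern merchant gets 7 (best alternative 6); the western merchant gets 2 (best alternative 1). Neither deviates — NE.
Both Copper: the eastern merchant gets 7 (best alternative 3); the western merchant gets 9 (best alternative 4). Neither deviates — NE.
Both Gold is not a NE: the eastern merchant would switch to Copper (7 > 6).
No other cell survives both best-response checks, so there are 2 pure NE.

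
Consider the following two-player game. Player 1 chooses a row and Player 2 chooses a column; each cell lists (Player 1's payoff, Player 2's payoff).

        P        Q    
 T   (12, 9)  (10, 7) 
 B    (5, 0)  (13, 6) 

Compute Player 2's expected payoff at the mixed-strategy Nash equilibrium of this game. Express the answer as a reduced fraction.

Player 1 mixes with probability p on T, chosen so Player 2 is indifferent: 9p + 0(1−p) = 7p + 6(1−p) gives p = 3/4.
Player 2's expected payoff is 9·3/4 + 0·1/4 = 27/4.

27/4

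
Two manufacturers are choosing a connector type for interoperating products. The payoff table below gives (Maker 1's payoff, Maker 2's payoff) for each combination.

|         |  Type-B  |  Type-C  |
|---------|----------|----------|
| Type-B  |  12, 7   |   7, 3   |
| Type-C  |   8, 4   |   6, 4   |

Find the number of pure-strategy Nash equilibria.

1

Both Type-B: Maker 1 gets 12 (best alternative 8); Maker 2 gets 7 (best alternative 3). Neither deviates — NE.
Both Type-C is not a NE: Maker 1 would switch to Type-B (7 > 6).
No other cell survives both best-response checks, so there is 1 pure NE.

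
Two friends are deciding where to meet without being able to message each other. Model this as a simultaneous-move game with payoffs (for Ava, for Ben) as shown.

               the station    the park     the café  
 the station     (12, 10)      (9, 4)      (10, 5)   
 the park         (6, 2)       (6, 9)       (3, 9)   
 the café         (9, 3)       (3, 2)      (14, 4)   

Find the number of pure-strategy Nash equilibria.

2

Both the station: Ava gets 12 (best alternative 9); Ben gets 10 (best alternative 5). Neither deviates — NE.
Both the café: Ava gets 14 (best alternative 10); Ben gets 4 (best alternative 3). Neither deviates — NE.
Both the park is not a NE: Ava would switch to the station (9 > 6).
No other cell survives both best-response checks, so there are 2 pure NE.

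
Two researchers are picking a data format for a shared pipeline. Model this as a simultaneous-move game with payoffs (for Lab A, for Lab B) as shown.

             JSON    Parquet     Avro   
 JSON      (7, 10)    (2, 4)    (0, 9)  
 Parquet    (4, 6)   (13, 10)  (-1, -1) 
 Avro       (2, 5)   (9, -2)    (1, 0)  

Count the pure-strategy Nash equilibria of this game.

2

Both JSON: Lab A gets 7 (best alternative 4); Lab B gets 10 (best alternative 9). Neither deviates — NE.
Both Parquet: Lab A gets 13 (best alternative 9); Lab B gets 10 (best alternative 6). Neither deviates — NE.
Both Avro is not a NE: Lab B would switch to JSON (5 > 0).
No other cell survives both best-response checks, so there are 2 pure NE.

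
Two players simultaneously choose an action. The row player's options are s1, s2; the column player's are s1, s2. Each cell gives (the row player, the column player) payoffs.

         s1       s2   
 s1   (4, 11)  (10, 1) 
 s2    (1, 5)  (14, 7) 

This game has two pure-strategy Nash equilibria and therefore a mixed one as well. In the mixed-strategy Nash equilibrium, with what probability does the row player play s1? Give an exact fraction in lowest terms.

The row player's mix p on s1 must make the column player indifferent between s1 and s2.
The column player's payoff from s1: 11p + 5(1−p). From s2: 1p + 7(1−p).
Set equal: 10p = 2(1−p) → p = 2/12 = 1/6.

1/6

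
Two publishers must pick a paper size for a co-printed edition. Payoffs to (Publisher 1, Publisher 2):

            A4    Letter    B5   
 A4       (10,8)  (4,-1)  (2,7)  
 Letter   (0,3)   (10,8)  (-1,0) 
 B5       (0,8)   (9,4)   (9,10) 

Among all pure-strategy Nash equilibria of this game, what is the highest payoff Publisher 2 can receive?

Both A4 is a pure NE (Publisher 1: 10 ≥ 0; Publisher 2: 8 ≥ 7). Publisher 2 gets 8.
Both Letter is a pure NE (Publisher 1: 10 ≥ 9; Publisher 2: 8 ≥ 3). Publisher 2 gets 8.
Both B5 is a pure NE (Publisher 1: 9 ≥ 2; Publisher 2: 10 ≥ 8). Publisher 2 gets 10.
Every other cell has a profitable deviation for at least one player. Highest of {8, 8, 10} is 10.

10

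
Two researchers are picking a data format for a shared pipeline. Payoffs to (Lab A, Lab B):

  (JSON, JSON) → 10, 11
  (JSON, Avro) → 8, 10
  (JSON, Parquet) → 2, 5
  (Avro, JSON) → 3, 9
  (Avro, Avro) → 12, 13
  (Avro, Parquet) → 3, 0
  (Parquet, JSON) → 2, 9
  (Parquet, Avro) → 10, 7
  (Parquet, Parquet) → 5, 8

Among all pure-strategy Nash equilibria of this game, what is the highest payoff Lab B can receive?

13

Both JSON is a pure NE (Lab A: 10 ≥ 3; Lab B: 11 ≥ 10). Lab B gets 11.
Both Avro is a pure NE (Lab A: 12 ≥ 10; Lab B: 13 ≥ 9). Lab B gets 13.
Every other cell has a profitable deviation for at least one player. Highest of {11, 13} is 13.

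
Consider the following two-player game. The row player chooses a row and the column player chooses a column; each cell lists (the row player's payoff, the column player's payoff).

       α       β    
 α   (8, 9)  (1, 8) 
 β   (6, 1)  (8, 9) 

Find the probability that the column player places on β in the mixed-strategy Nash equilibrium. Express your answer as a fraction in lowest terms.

2/9

The column player's mix q on α must make the row player indifferent between α and β.
The row player's payoff from α: 8q + 1(1−q). From β: 6q + 8(1−q).
Set equal: 2q = 7(1−q) → q = 7/9.
Probability on β is 1 − 7/9 = 2/9.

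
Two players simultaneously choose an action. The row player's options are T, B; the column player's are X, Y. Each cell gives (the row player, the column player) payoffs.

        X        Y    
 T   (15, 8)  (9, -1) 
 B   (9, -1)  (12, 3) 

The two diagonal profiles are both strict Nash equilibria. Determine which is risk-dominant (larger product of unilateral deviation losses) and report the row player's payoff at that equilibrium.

At (T, X): the row player loses 15 − 9 = 6 by deviating; the column player loses 8 − (-1) = 9. Product = 6·9 = 54.
At (B, Y): the row player loses 12 − 9 = 3 by deviating; the column player loses 3 − (-1) = 4. Product = 3·4 = 12.
54 > 12, so (T, X) is risk-dominant. The row player's payoff there is 15.

15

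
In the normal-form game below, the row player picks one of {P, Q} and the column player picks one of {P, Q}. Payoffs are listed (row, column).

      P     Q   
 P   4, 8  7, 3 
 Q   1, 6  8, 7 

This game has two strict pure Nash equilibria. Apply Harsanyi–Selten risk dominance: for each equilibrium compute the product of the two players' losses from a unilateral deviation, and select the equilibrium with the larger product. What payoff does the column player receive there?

8

At both P: the row player loses 4 − 1 = 3 by deviating; the column player loses 8 − 3 = 5. Product = 3·5 = 15.
At both Q: the row player loses 8 − 7 = 1 by deviating; the column player loses 7 − 6 = 1. Product = 1·1 = 1.
15 > 1, so both P is risk-dominant. The column player's payoff there is 8.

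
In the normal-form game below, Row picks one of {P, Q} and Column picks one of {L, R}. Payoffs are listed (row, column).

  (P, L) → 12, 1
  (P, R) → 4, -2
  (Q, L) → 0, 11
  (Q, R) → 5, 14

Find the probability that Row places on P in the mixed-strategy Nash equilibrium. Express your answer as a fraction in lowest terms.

Row's mix p on P must make Column indifferent between L and R.
Column's payoff from L: 1p + 11(1−p). From R: (-2)p + 14(1−p).
Set equal: 3p = 3(1−p) → p = 3/6 = 1/2.

1/2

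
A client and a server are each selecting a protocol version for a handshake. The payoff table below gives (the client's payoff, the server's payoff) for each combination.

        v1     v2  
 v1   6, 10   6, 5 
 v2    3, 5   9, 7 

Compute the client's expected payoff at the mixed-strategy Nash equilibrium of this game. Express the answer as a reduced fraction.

The server mixes with probability q on v1, chosen so the client is indifferent: 6q + 6(1−q) = 3q + 9(1−q) gives q = 1/2.
The client's expected payoff (from either row, since indifferent) is 6·1/2 + 6·1/2 = 6.

6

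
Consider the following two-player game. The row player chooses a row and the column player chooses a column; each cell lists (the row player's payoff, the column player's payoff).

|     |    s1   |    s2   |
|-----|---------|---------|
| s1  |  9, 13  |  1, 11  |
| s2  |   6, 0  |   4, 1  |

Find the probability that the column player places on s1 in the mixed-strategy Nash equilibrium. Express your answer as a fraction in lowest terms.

The column player's mix q on s1 must make the row player indifferent between s1 and s2.
The row player's payoff from s1: 9q + 1(1−q). From s2: 6q + 4(1−q).
Set equal: 3q = 3(1−q) → q = 3/6 = 1/2.

1/2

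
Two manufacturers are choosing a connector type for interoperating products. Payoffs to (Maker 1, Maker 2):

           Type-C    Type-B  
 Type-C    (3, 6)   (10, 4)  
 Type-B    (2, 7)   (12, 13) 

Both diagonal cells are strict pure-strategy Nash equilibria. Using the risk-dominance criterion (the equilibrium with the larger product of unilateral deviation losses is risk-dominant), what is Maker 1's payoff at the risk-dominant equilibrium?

12

At both Type-C: Maker 1 loses 3 − 2 = 1 by deviating; Maker 2 loses 6 − 4 = 2. Product = 1·2 = 2.
At both Type-B: Maker 1 loses 12 − 10 = 2 by deviating; Maker 2 loses 13 − 7 = 6. Product = 2·6 = 12.
12 > 2, so both Type-B is risk-dominant. Maker 1's payoff there is 12.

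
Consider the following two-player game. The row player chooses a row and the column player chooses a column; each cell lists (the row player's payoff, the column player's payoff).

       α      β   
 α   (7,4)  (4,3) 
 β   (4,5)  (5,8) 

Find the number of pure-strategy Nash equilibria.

2

Both α: the row player gets 7 (best alternative 4); the column player gets 4 (best alternative 3). Neither deviates — NE.
Both β: the row player gets 5 (best alternative 4); the column player gets 8 (best alternative 5). Neither deviates — NE.
(β, α) is not a NE: the row player would switch to α (7 > 4).
No other cell survives both best-response checks, so there are 2 pure NE.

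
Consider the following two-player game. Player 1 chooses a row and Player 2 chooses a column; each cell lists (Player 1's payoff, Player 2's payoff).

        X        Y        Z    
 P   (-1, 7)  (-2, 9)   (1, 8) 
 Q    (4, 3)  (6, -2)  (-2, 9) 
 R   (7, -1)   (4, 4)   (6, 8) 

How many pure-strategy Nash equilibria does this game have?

1

(R, Z): Player 1 gets 6 (best alternative 1); Player 2 gets 8 (best alternative 4). Neither deviates — NE.
(P, X) is not a NE: Player 1 would switch to R (7 > -1).
No other cell survives both best-response checks, so there is 1 pure NE.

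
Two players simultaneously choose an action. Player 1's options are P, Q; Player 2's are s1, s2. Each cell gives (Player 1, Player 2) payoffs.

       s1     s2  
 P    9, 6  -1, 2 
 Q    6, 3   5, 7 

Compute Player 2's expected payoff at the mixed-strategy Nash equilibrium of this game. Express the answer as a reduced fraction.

9/2

Player 1 mixes with probability p on P, chosen so Player 2 is indifferent: 6p + 3(1−p) = 2p + 7(1−p) gives p = 1/2.
Player 2's expected payoff is 6·1/2 + 3·1/2 = 9/2.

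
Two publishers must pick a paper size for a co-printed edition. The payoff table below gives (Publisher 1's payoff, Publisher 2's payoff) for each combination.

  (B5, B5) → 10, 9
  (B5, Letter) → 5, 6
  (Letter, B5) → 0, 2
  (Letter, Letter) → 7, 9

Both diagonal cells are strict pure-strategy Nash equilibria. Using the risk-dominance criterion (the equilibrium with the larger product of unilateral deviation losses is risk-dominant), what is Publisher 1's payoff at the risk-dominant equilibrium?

At both B5: Publisher 1 loses 10 − 0 = 10 by deviating; Publisher 2 loses 9 − 6 = 3. Product = 10·3 = 30.
At both Letter: Publisher 1 loses 7 − 5 = 2 by deviating; Publisher 2 loses 9 − 2 = 7. Product = 2·7 = 14.
30 > 14, so both B5 is risk-dominant. Publisher 1's payoff there is 10.

10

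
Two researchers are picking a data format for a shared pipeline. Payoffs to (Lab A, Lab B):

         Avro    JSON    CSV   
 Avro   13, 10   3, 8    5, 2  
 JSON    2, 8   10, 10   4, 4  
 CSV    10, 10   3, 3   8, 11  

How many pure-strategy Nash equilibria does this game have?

3

Both Avro: Lab A gets 13 (best alternative 10); Lab B gets 10 (best alternative 8). Neither deviates — NE.
Both JSON: Lab A gets 10 (best alternative 3); Lab B gets 10 (best alternative 8). Neither deviates — NE.
Both CSV: Lab A gets 8 (best alternative 5); Lab B gets 11 (best alternative 10). Neither deviates — NE.
(JSON, Avro) is not a NE: Lab A would switch to Avro (13 > 2).
No other cell survives both best-response checks, so there are 3 pure NE.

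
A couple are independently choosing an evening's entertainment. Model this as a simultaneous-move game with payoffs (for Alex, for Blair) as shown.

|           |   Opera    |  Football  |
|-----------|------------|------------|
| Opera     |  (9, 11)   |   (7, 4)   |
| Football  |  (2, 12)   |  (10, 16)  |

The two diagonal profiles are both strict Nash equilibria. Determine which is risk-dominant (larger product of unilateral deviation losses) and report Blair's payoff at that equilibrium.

At both Opera: Alex loses 9 − 2 = 7 by deviating; Blair loses 11 − 4 = 7. Product = 7·7 = 49.
At both Football: Alex loses 10 − 7 = 3 by deviating; Blair loses 16 − 12 = 4. Product = 3·4 = 12.
49 > 12, so both Opera is risk-dominant. Blair's payoff there is 11.

11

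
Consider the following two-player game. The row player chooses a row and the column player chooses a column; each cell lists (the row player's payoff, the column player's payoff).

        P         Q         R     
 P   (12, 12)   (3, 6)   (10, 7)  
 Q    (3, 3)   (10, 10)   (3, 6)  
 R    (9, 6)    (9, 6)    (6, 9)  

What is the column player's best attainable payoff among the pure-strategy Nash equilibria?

Both P is a pure NE (the row player: 12 ≥ 9; the column player: 12 ≥ 7). The column player gets 12.
Both Q is a pure NE (the row player: 10 ≥ 9; the column player: 10 ≥ 6). The column player gets 10.
Every other cell has a profitable deviation for at least one player. Highest of {12, 10} is 12.

12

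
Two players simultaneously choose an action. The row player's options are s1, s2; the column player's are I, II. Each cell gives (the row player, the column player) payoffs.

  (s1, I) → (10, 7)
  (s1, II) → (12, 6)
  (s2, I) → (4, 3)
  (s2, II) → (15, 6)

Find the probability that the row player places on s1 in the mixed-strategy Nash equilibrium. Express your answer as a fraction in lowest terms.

The row player's mix p on s1 must make the column player indifferent between I and II.
The column player's payoff from I: 7p + 3(1−p). From II: 6p + 6(1−p).
Set equal: 1p = 3(1−p) → p = 3/4.

3/4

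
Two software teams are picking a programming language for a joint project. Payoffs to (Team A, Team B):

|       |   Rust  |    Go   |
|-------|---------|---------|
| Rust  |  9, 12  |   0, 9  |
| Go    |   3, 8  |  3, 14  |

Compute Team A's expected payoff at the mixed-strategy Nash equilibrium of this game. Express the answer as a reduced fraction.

3

Team B mixes with probability q on Rust, chosen so Team A is indifferent: 9q + 0(1−q) = 3q + 3(1−q) gives q = 1/3.
Team A's expected payoff (from either row, since indifferent) is 9·1/3 + 0·2/3 = 3.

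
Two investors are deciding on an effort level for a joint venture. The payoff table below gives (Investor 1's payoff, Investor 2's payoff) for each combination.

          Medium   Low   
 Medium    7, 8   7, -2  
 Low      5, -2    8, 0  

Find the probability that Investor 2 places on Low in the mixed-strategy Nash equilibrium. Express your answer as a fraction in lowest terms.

2/3

Investor 2's mix q on Medium must make Investor 1 indifferent between Medium and Low.
Investor 1's payoff from Medium: 7q + 7(1−q). From Low: 5q + 8(1−q).
Set equal: 2q = 1(1−q) → q = 1/3.
Probability on Low is 1 − 1/3 = 2/3.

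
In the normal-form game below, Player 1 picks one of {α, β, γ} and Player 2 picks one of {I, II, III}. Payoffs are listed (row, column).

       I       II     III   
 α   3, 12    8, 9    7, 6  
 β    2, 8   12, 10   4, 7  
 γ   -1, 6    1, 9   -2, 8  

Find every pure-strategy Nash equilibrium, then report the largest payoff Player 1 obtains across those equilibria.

(α, I) is a pure NE (Player 1: 3 ≥ 2; Player 2: 12 ≥ 9). Player 1 gets 3.
(β, II) is a pure NE (Player 1: 12 ≥ 8; Player 2: 10 ≥ 8). Player 1 gets 12.
Every other cell has a profitable deviation for at least one player. Highest of {3, 12} is 12.

12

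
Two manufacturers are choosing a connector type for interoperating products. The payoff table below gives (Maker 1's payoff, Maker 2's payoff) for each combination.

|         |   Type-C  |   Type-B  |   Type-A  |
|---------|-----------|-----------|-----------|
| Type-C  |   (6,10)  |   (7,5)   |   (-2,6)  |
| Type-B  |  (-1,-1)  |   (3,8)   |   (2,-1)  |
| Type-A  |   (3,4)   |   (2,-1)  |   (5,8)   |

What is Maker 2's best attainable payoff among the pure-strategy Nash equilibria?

Both Type-C is a pure NE (Maker 1: 6 ≥ 3; Maker 2: 10 ≥ 6). Maker 2 gets 10.
Both Type-A is a pure NE (Maker 1: 5 ≥ 2; Maker 2: 8 ≥ 4). Maker 2 gets 8.
Every other cell has a profitable deviation for at least one player. Highest of {10, 8} is 10.

10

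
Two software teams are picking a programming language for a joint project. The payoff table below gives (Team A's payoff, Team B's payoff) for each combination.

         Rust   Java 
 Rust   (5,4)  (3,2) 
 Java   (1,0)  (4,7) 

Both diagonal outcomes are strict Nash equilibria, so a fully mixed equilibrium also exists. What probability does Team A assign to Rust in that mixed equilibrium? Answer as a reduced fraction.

7/9

Team A's mix p on Rust must make Team B indifferent between Rust and Java.
Team B's payoff from Rust: 4p + 0(1−p). From Java: 2p + 7(1−p).
Set equal: 2p = 7(1−p) → p = 7/9.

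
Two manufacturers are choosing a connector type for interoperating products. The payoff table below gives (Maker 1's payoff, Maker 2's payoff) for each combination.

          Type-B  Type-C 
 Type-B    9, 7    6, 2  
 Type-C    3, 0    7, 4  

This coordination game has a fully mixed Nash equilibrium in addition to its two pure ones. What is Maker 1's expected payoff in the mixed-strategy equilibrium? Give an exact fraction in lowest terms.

Maker 2 mixes with probability q on Type-B, chosen so Maker 1 is indifferent: 9q + 6(1−q) = 3q + 7(1−q) gives q = 1/7.
Maker 1's expected payoff (from either row, since indifferent) is 9·1/7 + 6·6/7 = 45/7.

45/7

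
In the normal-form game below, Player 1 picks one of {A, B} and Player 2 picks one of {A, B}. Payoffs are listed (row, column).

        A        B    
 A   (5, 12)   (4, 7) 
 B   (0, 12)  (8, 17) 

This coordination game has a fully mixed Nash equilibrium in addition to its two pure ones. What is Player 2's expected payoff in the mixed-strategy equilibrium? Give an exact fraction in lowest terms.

12

Player 1 mixes with probability p on A, chosen so Player 2 is indifferent: 12p + 12(1−p) = 7p + 17(1−p) gives p = 1/2.
Player 2's expected payoff is 12·1/2 + 12·1/2 = 12.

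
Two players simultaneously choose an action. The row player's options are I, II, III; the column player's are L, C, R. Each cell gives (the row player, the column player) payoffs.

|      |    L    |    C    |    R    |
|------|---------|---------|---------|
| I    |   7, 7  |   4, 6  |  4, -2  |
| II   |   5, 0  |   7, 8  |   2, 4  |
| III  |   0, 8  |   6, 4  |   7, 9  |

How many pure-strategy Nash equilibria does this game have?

(I, L): the row player gets 7 (best alternative 5); the column player gets 7 (best alternative 6). Neither deviates — NE.
(II, C): the row player gets 7 (best alternative 6); the column player gets 8 (best alternative 4). Neither deviates — NE.
(III, R): the row player gets 7 (best alternative 4); the column player gets 9 (best alternative 8). Neither deviates — NE.
(II, L) is not a NE: the row player would switch to I (7 > 5).
No other cell survives both best-response checks, so there are 3 pure NE.

3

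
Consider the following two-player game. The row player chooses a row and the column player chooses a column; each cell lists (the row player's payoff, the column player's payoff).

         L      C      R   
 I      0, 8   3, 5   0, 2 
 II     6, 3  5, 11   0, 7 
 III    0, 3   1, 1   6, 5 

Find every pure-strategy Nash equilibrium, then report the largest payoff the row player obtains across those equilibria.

(II, C) is a pure NE (the row player: 5 ≥ 3; the column player: 11 ≥ 7). The row player gets 5.
(III, R) is a pure NE (the row player: 6 ≥ 0; the column player: 5 ≥ 3). The row player gets 6.
Every other cell has a profitable deviation for at least one player. Highest of {5, 6} is 6.

6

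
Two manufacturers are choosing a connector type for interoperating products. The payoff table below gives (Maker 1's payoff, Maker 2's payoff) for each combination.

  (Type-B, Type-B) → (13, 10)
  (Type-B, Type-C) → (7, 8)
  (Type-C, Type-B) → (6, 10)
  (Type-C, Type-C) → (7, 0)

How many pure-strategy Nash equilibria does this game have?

1

Both Type-B: Maker 1 gets 13 (best alternative 6); Maker 2 gets 10 (best alternative 8). Neither deviates — NE.
Both Type-C is not a NE: Maker 2 would switch to Type-B (10 > 0).
No other cell survives both best-response checks, so there is 1 pure NE.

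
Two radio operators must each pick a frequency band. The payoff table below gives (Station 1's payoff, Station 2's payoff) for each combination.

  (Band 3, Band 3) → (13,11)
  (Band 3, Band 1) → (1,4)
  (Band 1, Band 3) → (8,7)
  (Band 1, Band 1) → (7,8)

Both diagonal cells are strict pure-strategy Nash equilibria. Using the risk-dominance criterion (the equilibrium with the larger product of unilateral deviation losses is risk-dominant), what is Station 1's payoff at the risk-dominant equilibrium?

13

At both Band 3: Station 1 loses 13 − 8 = 5 by deviating; Station 2 loses 11 − 4 = 7. Product = 5·7 = 35.
At both Band 1: Station 1 loses 7 − 1 = 6 by deviating; Station 2 loses 8 − 7 = 1. Product = 6·1 = 6.
35 > 6, so both Band 3 is risk-dominant. Station 1's payoff there is 13.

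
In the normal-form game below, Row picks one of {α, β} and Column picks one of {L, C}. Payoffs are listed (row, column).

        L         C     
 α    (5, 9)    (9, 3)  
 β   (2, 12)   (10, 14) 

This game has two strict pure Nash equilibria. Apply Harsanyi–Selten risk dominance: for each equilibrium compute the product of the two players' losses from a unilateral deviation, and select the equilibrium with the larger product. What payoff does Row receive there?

5

At (α, L): Row loses 5 − 2 = 3 by deviating; Column loses 9 − 3 = 6. Product = 3·6 = 18.
At (β, C): Row loses 10 − 9 = 1 by deviating; Column loses 14 − 12 = 2. Product = 1·2 = 2.
18 > 2, so (α, L) is risk-dominant. Row's payoff there is 5.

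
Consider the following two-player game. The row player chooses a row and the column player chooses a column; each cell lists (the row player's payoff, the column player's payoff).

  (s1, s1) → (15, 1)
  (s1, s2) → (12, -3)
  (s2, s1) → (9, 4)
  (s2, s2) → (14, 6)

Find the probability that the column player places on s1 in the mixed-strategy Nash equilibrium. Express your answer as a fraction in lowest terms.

1/4

The column player's mix q on s1 must make the row player indifferent between s1 and s2.
The row player's payoff from s1: 15q + 12(1−q). From s2: 9q + 14(1−q).
Set equal: 6q = 2(1−q) → q = 2/8 = 1/4.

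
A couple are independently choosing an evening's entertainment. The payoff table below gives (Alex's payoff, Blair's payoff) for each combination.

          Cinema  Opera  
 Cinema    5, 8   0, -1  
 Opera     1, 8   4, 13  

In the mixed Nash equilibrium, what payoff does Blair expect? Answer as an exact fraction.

Alex mixes with probability p on Cinema, chosen so Blair is indifferent: 8p + 8(1−p) = (-1)p + 13(1−p) gives p = 5/14.
Blair's expected payoff is 8·5/14 + 8·9/14 = 8.

8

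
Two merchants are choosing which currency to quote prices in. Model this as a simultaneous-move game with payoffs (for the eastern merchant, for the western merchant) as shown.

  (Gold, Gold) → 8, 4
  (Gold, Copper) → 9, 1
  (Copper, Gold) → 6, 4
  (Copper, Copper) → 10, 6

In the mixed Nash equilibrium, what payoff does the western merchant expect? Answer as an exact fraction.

The eastern merchant mixes with probability p on Gold, chosen so the western merchant is indifferent: 4p + 4(1−p) = 1p + 6(1−p) gives p = 2/5.
The western merchant's expected payoff is 4·2/5 + 4·3/5 = 4.

4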